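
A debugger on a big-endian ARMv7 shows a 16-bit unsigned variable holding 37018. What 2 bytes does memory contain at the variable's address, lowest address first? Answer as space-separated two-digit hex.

90 9A

37018 in hexadecimal, padded to 16 bits, is 0x909A.
Split into bytes (most-significant first): 90 9A.
In big-endian order the high byte comes first in memory.
So the memory order matches the most-significant-first order: 90 9A.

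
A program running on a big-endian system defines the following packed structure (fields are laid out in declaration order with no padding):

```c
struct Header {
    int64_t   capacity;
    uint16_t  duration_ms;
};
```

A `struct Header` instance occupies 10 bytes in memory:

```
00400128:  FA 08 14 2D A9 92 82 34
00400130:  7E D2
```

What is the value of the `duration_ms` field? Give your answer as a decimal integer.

32466

`duration_ms` follows `capacity` (8 bytes), so it starts at byte offset 8 and occupies 2 bytes.
Bytes at offsets 8..9: 7E D2.
Big-endian: lowest address holds the most-significant byte.
The bytes are already most-significant first: 0x7ED2.
0x7ED2 = 32466.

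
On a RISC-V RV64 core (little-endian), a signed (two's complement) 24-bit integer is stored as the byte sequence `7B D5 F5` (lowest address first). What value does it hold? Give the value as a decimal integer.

In little-endian order the low byte comes first in memory.
Reassemble most-significant byte first: F5 D5 7B → 0xF5D57B.
Top bit is set, so as a signed 24-bit value this is 0xF5D57B − 2^24 = -666245.

-666245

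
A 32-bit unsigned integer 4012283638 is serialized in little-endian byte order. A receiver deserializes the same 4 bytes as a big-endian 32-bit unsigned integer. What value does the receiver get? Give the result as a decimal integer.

4012283638 in 32-bit hexadecimal is 0xEF2696F6.
Stored little-endian, the bytes at ascending addresses are F6 96 26 EF.
Read back as big-endian, the last byte is least significant, giving 0xF69626EF.
0xF69626EF = 4137035503.

4137035503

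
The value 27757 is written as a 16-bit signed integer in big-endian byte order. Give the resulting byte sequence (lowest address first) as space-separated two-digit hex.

6C 6D

27757 in hexadecimal, padded to 16 bits, is 0x6C6D.
Split into bytes (most-significant first): 6C 6D.
Big-endian stores the most-significant byte at the lowest address.
So the memory order matches the most-significant-first order: 6C 6D.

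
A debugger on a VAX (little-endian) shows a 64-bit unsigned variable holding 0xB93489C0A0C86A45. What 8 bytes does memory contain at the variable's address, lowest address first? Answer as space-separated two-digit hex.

45 6A C8 A0 C0 89 34 B9

Split into bytes (most-significant first): B9 34 89 C0 A0 C8 6A 45.
Little-endian stores the least-significant byte at the lowest address.
So at ascending addresses the bytes are 45 6A C8 A0 C0 89 34 B9.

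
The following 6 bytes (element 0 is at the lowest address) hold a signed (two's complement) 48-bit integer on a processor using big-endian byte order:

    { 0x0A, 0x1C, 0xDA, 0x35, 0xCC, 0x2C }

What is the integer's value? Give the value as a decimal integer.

11119036320812

Big-endian stores the most-significant byte at the lowest address.
The bytes are already most-significant first: 0x0A1CDA35CC2C.
0x0A1CDA35CC2C = 11119036320812.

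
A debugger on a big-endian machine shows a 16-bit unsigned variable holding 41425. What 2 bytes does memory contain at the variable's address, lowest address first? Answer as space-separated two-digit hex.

A1 D1

41425 in hexadecimal, padded to 16 bits, is 0xA1D1.
Split into bytes (most-significant first): A1 D1.
In big-endian order the high byte comes first in memory.
So the memory order matches the most-significant-first order: A1 D1.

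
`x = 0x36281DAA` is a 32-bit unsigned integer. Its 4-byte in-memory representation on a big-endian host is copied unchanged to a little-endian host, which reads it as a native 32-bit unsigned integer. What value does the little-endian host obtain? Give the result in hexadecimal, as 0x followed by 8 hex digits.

0xAA1D2836

Stored big-endian, the bytes at ascending addresses are 36 28 1D AA.
Read back as little-endian, the first byte is least significant, giving 0xAA1D2836.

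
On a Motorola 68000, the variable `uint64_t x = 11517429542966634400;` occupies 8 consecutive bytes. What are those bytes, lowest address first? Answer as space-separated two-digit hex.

9F D6 21 25 BA 1D A7 A0

11517429542966634400 in hexadecimal, padded to 64 bits, is 0x9FD62125BA1DA7A0.
Split into bytes (most-significant first): 9F D6 21 25 BA 1D A7 A0.
Big-endian: lowest address holds the most-significant byte.
So the memory order matches the most-significant-first order: 9F D6 21 25 BA 1D A7 A0.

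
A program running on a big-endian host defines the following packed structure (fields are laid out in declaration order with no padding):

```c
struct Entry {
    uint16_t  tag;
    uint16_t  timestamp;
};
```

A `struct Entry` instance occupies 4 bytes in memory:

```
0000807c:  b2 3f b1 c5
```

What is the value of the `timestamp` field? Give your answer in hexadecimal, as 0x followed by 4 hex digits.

`timestamp` follows `tag` (2 bytes), so it starts at byte offset 2 and occupies 2 bytes.
Bytes at offsets 2..3: B1 C5.
In big-endian order the high byte comes first in memory.
The bytes are already most-significant first: 0xB1C5.

0xB1C5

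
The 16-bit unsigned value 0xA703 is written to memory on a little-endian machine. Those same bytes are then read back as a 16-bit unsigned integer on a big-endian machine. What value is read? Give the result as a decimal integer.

935

Stored little-endian, the bytes at ascending addresses are 03 A7.
Read back as big-endian, the last byte is least significant, giving 0x03A7.
0x03A7 = 935.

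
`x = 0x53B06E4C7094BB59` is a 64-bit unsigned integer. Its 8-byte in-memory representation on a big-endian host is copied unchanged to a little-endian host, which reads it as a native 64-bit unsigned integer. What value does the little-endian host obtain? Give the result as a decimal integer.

6465924900060049491

Stored big-endian, the bytes at ascending addresses are 53 B0 6E 4C 70 94 BB 59.
Read back as little-endian, the first byte is least significant, giving 0x59BB94704C6EB053.
0x59BB94704C6EB053 = 6465924900060049491.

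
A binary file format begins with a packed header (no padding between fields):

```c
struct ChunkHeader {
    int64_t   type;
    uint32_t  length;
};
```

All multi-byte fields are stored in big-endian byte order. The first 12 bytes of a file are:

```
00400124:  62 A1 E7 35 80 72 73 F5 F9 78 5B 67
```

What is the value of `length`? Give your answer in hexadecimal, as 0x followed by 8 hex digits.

0xF9785B67

`length` follows `type` (8 bytes), so it starts at byte offset 8 and occupies 4 bytes.
Bytes at offsets 8..11: F9 78 5B 67.
In big-endian order the high byte comes first in memory.
The bytes are already most-significant first: 0xF9785B67.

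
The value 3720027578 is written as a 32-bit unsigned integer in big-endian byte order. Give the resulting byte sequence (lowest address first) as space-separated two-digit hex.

3720027578 in hexadecimal, padded to 32 bits, is 0xDDBB1DBA.
Split into bytes (most-significant first): DD BB 1D BA.
Big-endian stores the most-significant byte at the lowest address.
So the memory order matches the most-significant-first order: DD BB 1D BA.

DD BB 1D BA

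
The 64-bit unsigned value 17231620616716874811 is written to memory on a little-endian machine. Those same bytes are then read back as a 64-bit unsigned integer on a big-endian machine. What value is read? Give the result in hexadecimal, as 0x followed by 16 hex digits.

0x3BF4B463A70323EF

17231620616716874811 in 64-bit hexadecimal is 0xEF2303A763B4F43B.
Stored little-endian, the bytes at ascending addresses are 3B F4 B4 63 A7 03 23 EF.
Read back as big-endian, the last byte is least significant, giving 0x3BF4B463A70323EF.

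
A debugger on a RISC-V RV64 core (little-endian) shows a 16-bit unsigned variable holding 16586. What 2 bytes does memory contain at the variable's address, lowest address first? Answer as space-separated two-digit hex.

16586 in hexadecimal, padded to 16 bits, is 0x40CA.
Split into bytes (most-significant first): 40 CA.
Little-endian stores the least-significant byte at the lowest address.
So at ascending addresses the bytes are CA 40.

CA 40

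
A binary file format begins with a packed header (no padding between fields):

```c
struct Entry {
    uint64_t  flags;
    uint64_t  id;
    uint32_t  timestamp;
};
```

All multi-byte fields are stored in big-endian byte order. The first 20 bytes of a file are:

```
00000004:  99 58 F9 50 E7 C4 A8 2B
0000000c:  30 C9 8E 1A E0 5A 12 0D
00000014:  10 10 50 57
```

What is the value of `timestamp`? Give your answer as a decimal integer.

269504599

`timestamp` follows `flags` (8 B), `id` (8 B), so it starts at offset 8 + 8 = 16 and occupies 4 bytes.
Bytes at offsets 16..19: 10 10 50 57.
Big-endian stores the most-significant byte at the lowest address.
The bytes are already most-significant first: 0x10105057.
0x10105057 = 269504599.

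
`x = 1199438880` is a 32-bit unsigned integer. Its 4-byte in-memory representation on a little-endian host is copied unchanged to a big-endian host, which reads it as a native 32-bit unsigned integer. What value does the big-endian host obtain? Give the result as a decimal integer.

553418055

1199438880 in 32-bit hexadecimal is 0x477DFC20.
Stored little-endian, the bytes at ascending addresses are 20 FC 7D 47.
Read back as big-endian, the last byte is least significant, giving 0x20FC7D47.
0x20FC7D47 = 553418055.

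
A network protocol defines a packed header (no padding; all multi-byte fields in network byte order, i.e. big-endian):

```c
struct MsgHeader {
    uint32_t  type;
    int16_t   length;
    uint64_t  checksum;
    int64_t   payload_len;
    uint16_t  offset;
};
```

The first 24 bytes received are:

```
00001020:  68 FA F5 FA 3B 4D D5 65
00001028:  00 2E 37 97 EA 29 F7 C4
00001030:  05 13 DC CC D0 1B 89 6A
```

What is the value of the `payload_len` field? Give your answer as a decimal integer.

-593343668039135205

`payload_len` follows `type` (4 B), `length` (2 B), `checksum` (8 B), so it starts at offset 4 + 2 + 8 = 14 and occupies 8 bytes.
Bytes at offsets 14..21: F7 C4 05 13 DC CC D0 1B.
Big-endian: lowest address holds the most-significant byte.
The bytes are already most-significant first: 0xF7C40513DCCCD01B.
Top bit is set, so as a signed 64-bit value this is 0xF7C40513DCCCD01B − 2^64 = -593343668039135205.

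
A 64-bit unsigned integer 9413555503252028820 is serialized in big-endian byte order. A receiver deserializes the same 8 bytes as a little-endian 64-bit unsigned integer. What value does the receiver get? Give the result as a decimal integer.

9413555503252028820 in 64-bit hexadecimal is 0x82A3AADAE4C2BD94.
Stored big-endian, the bytes at ascending addresses are 82 A3 AA DA E4 C2 BD 94.
Read back as little-endian, the first byte is least significant, giving 0x94BDC2E4DAAAA382.
0x94BDC2E4DAAAA382 = 10717936976388596610.

10717936976388596610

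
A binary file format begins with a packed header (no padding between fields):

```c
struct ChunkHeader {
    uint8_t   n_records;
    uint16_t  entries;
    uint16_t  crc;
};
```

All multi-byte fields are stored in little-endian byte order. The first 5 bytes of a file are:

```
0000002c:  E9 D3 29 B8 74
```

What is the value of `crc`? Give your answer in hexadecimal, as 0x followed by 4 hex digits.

`crc` follows `n_records` (1 B), `entries` (2 B), so it starts at offset 1 + 2 = 3 and occupies 2 bytes.
Bytes at offsets 3..4: B8 74.
Little-endian stores the least-significant byte at the lowest address.
Reassemble most-significant byte first: 74 B8 → 0x74B8.

0x74B8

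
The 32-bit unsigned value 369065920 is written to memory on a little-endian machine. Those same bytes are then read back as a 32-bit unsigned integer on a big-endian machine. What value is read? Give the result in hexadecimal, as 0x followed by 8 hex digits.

0xC07FFF15

369065920 in 32-bit hexadecimal is 0x15FF7FC0.
Stored little-endian, the bytes at ascending addresses are C0 7F FF 15.
Read back as big-endian, the last byte is least significant, giving 0xC07FFF15.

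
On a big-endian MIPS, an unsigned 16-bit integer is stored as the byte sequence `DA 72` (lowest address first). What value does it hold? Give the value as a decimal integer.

In big-endian order the high byte comes first in memory.
The bytes are already most-significant first: 0xDA72.
0xDA72 = 55922.

55922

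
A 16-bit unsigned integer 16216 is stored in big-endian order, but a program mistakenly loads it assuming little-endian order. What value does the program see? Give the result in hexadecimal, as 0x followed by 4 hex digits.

0x583F

16216 in 16-bit hexadecimal is 0x3F58.
Stored big-endian, the bytes at ascending addresses are 3F 58.
Read back as little-endian, the first byte is least significant, giving 0x583F.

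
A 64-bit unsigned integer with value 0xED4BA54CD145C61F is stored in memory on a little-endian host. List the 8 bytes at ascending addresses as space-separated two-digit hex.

Split into bytes (most-significant first): ED 4B A5 4C D1 45 C6 1F.
Little-endian: lowest address holds the least-significant byte.
So at ascending addresses the bytes are 1F C6 45 D1 4C A5 4B ED.

1F C6 45 D1 4C A5 4B ED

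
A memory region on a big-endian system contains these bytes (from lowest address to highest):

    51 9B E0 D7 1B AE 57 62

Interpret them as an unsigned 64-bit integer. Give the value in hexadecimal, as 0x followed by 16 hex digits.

0x519BE0D71BAE5762

In big-endian order the high byte comes first in memory.
The bytes are already most-significant first: 0x519BE0D71BAE5762.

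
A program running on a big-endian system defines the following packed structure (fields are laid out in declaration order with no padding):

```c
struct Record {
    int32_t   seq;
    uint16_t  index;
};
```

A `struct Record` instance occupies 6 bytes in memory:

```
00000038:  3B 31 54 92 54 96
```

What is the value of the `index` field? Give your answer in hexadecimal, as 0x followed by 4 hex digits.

0x5496

`index` follows `seq` (4 bytes), so it starts at byte offset 4 and occupies 2 bytes.
Bytes at offsets 4..5: 54 96.
Big-endian stores the most-significant byte at the lowest address.
The bytes are already most-significant first: 0x5496.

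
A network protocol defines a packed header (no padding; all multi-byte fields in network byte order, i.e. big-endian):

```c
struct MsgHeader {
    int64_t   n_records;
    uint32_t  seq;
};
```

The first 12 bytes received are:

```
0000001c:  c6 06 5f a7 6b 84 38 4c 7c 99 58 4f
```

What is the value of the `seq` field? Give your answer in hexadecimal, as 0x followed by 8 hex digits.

0x7C99584F

`seq` follows `n_records` (8 bytes), so it starts at byte offset 8 and occupies 4 bytes.
Bytes at offsets 8..11: 7C 99 58 4F.
In big-endian order the high byte comes first in memory.
The bytes are already most-significant first: 0x7C99584F.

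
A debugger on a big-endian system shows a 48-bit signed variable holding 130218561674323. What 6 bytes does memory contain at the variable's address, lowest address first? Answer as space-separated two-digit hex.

76 6E DF 1C 9C 53

130218561674323 in hexadecimal, padded to 48 bits, is 0x766EDF1C9C53.
Split into bytes (most-significant first): 76 6E DF 1C 9C 53.
In big-endian order the high byte comes first in memory.
So the memory order matches the most-significant-first order: 76 6E DF 1C 9C 53.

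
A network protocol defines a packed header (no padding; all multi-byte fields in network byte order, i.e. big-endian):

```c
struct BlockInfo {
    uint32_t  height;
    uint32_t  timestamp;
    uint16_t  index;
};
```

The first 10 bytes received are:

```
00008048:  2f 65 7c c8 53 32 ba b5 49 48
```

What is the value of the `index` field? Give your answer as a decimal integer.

18760

`index` follows `height` (4 B), `timestamp` (4 B), so it starts at offset 4 + 4 = 8 and occupies 2 bytes.
Bytes at offsets 8..9: 49 48.
Big-endian stores the most-significant byte at the lowest address.
The bytes are already most-significant first: 0x4948.
0x4948 = 18760.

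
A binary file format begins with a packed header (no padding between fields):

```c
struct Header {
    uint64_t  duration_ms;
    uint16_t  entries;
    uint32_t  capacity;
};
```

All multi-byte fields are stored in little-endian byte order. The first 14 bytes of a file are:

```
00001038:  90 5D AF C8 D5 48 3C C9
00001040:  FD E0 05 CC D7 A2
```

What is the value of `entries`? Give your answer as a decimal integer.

`entries` follows `duration_ms` (8 bytes), so it starts at byte offset 8 and occupies 2 bytes.
Bytes at offsets 8..9: FD E0.
Little-endian stores the least-significant byte at the lowest address.
Reassemble most-significant byte first: E0 FD → 0xE0FD.
0xE0FD = 57597.

57597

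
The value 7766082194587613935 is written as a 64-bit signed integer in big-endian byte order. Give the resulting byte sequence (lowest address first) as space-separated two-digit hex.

7766082194587613935 in hexadecimal, padded to 64 bits, is 0x6BC6AA9C08E17AEF.
Split into bytes (most-significant first): 6B C6 AA 9C 08 E1 7A EF.
In big-endian order the high byte comes first in memory.
So the memory order matches the most-significant-first order: 6B C6 AA 9C 08 E1 7A EF.

6B C6 AA 9C 08 E1 7A EF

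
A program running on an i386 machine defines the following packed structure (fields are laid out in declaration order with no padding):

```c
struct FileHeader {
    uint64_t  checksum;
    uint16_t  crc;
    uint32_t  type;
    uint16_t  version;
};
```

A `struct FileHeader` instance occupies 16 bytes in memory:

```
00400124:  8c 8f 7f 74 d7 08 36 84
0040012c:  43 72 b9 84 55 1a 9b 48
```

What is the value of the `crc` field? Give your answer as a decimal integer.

`crc` follows `checksum` (8 bytes), so it starts at byte offset 8 and occupies 2 bytes.
Bytes at offsets 8..9: 43 72.
Little-endian stores the least-significant byte at the lowest address.
Reassemble most-significant byte first: 72 43 → 0x7243.
0x7243 = 29251.

29251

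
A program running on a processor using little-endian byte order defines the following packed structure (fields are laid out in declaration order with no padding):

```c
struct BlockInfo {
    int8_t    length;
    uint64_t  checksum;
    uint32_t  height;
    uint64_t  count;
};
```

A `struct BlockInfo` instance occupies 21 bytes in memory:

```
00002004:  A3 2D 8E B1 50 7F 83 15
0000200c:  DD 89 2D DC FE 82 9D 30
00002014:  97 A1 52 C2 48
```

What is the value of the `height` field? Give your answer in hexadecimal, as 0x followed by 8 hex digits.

`height` follows `length` (1 B), `checksum` (8 B), so it starts at offset 1 + 8 = 9 and occupies 4 bytes.
Bytes at offsets 9..12: 89 2D DC FE.
Little-endian stores the least-significant byte at the lowest address.
Reassemble most-significant byte first: FE DC 2D 89 → 0xFEDC2D89.

0xFEDC2D89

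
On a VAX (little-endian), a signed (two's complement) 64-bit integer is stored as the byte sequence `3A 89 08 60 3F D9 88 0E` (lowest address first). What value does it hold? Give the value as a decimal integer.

1047325779580979514

In little-endian order the low byte comes first in memory.
Reassemble most-significant byte first: 0E 88 D9 3F 60 08 89 3A → 0x0E88D93F6008893A.
0x0E88D93F6008893A = 1047325779580979514.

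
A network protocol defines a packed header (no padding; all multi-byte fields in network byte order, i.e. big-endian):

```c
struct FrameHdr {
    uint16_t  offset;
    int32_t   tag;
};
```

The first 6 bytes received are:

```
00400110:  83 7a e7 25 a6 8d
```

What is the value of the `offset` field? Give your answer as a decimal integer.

33658

`offset` is the first field, at byte offset 0, occupying 2 bytes.
Bytes at offsets 0..1: 83 7A.
Big-endian: lowest address holds the most-significant byte.
The bytes are already most-significant first: 0x837A.
0x837A = 33658.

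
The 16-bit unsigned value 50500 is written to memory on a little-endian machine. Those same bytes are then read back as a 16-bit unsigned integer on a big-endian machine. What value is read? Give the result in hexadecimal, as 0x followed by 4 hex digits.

0x44C5

50500 in 16-bit hexadecimal is 0xC544.
Stored little-endian, the bytes at ascending addresses are 44 C5.
Read back as big-endian, the last byte is least significant, giving 0x44C5.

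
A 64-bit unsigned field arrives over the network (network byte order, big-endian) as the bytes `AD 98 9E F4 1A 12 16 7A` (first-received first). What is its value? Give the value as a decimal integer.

12508922736268154490

Big-endian stores the most-significant byte at the lowest address.
The bytes are already most-significant first: 0xAD989EF41A12167A.
0xAD989EF41A12167A = 12508922736268154490.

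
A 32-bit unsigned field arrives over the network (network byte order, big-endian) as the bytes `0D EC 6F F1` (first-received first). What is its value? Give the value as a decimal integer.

233598961

In big-endian order the high byte comes first in memory.
The bytes are already most-significant first: 0x0DEC6FF1.
0x0DEC6FF1 = 233598961.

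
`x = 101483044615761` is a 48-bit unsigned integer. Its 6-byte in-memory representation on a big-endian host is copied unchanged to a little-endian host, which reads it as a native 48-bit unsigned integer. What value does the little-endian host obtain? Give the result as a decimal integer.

89295916125276

101483044615761 in 48-bit hexadecimal is 0x5C4C5CD33651.
Stored big-endian, the bytes at ascending addresses are 5C 4C 5C D3 36 51.
Read back as little-endian, the first byte is least significant, giving 0x5136D35C4C5C.
0x5136D35C4C5C = 89295916125276.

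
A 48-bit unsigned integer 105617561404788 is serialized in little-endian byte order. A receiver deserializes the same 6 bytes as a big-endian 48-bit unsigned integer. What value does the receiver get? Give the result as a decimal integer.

128390430527328

105617561404788 in 48-bit hexadecimal is 0x600F013AC574.
Stored little-endian, the bytes at ascending addresses are 74 C5 3A 01 0F 60.
Read back as big-endian, the last byte is least significant, giving 0x74C53A010F60.
0x74C53A010F60 = 128390430527328.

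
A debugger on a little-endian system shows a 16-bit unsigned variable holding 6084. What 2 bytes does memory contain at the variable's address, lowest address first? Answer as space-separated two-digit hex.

C4 17

6084 in hexadecimal, padded to 16 bits, is 0x17C4.
Split into bytes (most-significant first): 17 C4.
In little-endian order the low byte comes first in memory.
So at ascending addresses the bytes are C4 17.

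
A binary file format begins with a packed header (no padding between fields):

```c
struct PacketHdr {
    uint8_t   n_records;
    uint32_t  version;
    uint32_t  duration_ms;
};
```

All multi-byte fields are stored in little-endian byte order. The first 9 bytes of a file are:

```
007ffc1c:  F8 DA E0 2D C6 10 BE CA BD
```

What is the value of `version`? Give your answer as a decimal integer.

`version` follows `n_records` (1 byte), so it starts at byte offset 1 and occupies 4 bytes.
Bytes at offsets 1..4: DA E0 2D C6.
In little-endian order the low byte comes first in memory.
Reassemble most-significant byte first: C6 2D E0 DA → 0xC62DE0DA.
0xC62DE0DA = 3324895450.

3324895450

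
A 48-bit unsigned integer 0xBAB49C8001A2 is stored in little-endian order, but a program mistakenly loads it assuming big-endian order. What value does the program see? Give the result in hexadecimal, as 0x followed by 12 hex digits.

0xA201809CB4BA

Stored little-endian, the bytes at ascending addresses are A2 01 80 9C B4 BA.
Read back as big-endian, the last byte is least significant, giving 0xA201809CB4BA.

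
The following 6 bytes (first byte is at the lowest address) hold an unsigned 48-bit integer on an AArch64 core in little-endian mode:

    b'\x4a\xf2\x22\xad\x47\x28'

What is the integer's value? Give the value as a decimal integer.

Little-endian stores the least-significant byte at the lowest address.
Reassemble most-significant byte first: 28 47 AD 22 F2 4A → 0x2847AD22F24A.
0x2847AD22F24A = 44288312537674.

44288312537674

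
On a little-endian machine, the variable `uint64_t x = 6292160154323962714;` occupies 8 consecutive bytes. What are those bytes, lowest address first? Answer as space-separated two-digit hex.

5A CB 58 B4 52 3E 52 57

6292160154323962714 in hexadecimal, padded to 64 bits, is 0x57523E52B458CB5A.
Split into bytes (most-significant first): 57 52 3E 52 B4 58 CB 5A.
In little-endian order the low byte comes first in memory.
So at ascending addresses the bytes are 5A CB 58 B4 52 3E 52 57.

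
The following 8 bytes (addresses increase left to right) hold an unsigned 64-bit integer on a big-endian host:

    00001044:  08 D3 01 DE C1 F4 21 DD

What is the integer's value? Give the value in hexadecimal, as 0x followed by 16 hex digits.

0x08D301DEC1F421DD

In big-endian order the high byte comes first in memory.
The bytes are already most-significant first: 0x08D301DEC1F421DD.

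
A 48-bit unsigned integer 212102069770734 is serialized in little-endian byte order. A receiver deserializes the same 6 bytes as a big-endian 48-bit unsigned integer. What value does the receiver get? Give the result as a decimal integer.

212102069770734 in 48-bit hexadecimal is 0xC0E7DC8659EE.
Stored little-endian, the bytes at ascending addresses are EE 59 86 DC E7 C0.
Read back as big-endian, the last byte is least significant, giving 0xEE5986DCE7C0.
0xEE5986DCE7C0 = 262068282124224.

262068282124224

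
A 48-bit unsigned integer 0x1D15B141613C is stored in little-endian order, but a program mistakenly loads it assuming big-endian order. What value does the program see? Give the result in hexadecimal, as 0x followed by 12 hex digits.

0x3C6141B1151D

Stored little-endian, the bytes at ascending addresses are 3C 61 41 B1 15 1D.
Read back as big-endian, the last byte is least significant, giving 0x3C6141B1151D.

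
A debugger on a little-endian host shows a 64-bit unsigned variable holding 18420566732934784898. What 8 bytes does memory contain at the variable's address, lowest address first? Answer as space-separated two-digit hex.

82 A7 F4 E5 D8 FF A2 FF

18420566732934784898 in hexadecimal, padded to 64 bits, is 0xFFA2FFD8E5F4A782.
Split into bytes (most-significant first): FF A2 FF D8 E5 F4 A7 82.
In little-endian order the low byte comes first in memory.
So at ascending addresses the bytes are 82 A7 F4 E5 D8 FF A2 FF.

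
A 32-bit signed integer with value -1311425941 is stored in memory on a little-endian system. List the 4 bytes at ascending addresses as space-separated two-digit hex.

Two's complement of -1311425941 in 32 bits: 1311425941 = 0x4E2AC595; invert → 0xB1D53A6A; add 1 → 0xB1D53A6B.
Split into bytes (most-significant first): B1 D5 3A 6B.
In little-endian order the low byte comes first in memory.
So at ascending addresses the bytes are 6B 3A D5 B1.

6B 3A D5 B1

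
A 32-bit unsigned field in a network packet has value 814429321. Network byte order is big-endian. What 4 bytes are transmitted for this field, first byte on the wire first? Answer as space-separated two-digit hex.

30 8B 34 89

814429321 in hexadecimal, padded to 32 bits, is 0x308B3489.
Split into bytes (most-significant first): 30 8B 34 89.
Big-endian: lowest address holds the most-significant byte.
So the memory order matches the most-significant-first order: 30 8B 34 89.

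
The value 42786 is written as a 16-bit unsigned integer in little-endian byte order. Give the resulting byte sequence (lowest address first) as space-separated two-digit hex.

22 A7

42786 in hexadecimal, padded to 16 bits, is 0xA722.
Split into bytes (most-significant first): A7 22.
In little-endian order the low byte comes first in memory.
So at ascending addresses the bytes are 22 A7.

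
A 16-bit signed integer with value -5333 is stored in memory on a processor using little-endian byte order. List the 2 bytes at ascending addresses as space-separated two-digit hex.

Two's complement of -5333 in 16 bits: 5333 = 0x14D5; invert → 0xEB2A; add 1 → 0xEB2B.
Split into bytes (most-significant first): EB 2B.
Little-endian: lowest address holds the least-significant byte.
So at ascending addresses the bytes are 2B EB.

2B EB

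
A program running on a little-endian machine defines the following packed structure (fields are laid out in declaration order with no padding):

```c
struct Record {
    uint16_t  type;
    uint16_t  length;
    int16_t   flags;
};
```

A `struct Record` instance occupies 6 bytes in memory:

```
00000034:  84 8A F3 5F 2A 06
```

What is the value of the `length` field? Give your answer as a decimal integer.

`length` follows `type` (2 bytes), so it starts at byte offset 2 and occupies 2 bytes.
Bytes at offsets 2..3: F3 5F.
Little-endian: lowest address holds the least-significant byte.
Reassemble most-significant byte first: 5F F3 → 0x5FF3.
0x5FF3 = 24563.

24563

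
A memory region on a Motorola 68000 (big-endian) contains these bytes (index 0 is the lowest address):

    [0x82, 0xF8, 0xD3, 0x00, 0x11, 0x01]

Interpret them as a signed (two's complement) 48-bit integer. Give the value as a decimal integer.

In big-endian order the high byte comes first in memory.
The bytes are already most-significant first: 0x82F8D3001101.
Top bit is set, so as a signed 48-bit value this is 0x82F8D3001101 − 2^48 = -137469773213439.

-137469773213439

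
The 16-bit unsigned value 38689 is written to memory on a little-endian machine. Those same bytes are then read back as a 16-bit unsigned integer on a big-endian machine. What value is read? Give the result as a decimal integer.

8599

38689 in 16-bit hexadecimal is 0x9721.
Stored little-endian, the bytes at ascending addresses are 21 97.
Read back as big-endian, the last byte is least significant, giving 0x2197.
0x2197 = 8599.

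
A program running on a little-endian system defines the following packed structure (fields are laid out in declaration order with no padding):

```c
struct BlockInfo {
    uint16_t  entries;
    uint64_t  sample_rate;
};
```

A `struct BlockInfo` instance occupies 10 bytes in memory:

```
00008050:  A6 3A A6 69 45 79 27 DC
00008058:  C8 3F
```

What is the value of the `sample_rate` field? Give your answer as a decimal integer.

`sample_rate` follows `entries` (2 bytes), so it starts at byte offset 2 and occupies 8 bytes.
Bytes at offsets 2..9: A6 69 45 79 27 DC C8 3F.
Little-endian stores the least-significant byte at the lowest address.
Reassemble most-significant byte first: 3F C8 DC 27 79 45 69 A6 → 0x3FC8DC27794569A6.
0x3FC8DC27794569A6 = 4596165481828018598.

4596165481828018598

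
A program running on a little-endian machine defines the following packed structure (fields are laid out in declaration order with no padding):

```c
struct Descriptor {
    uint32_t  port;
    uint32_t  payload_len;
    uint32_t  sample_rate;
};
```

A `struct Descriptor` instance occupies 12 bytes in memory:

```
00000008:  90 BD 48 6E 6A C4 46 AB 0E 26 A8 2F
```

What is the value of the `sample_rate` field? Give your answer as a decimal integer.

`sample_rate` follows `port` (4 B), `payload_len` (4 B), so it starts at offset 4 + 4 = 8 and occupies 4 bytes.
Bytes at offsets 8..11: 0E 26 A8 2F.
Little-endian stores the least-significant byte at the lowest address.
Reassemble most-significant byte first: 2F A8 26 0E → 0x2FA8260E.
0x2FA8260E = 799548942.

799548942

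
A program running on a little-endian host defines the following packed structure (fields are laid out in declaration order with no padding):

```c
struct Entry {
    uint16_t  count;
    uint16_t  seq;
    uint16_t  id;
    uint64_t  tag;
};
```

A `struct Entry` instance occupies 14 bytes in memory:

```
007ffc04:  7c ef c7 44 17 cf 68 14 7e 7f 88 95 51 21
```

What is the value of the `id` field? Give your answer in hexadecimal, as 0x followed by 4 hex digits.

`id` follows `count` (2 B), `seq` (2 B), so it starts at offset 2 + 2 = 4 and occupies 2 bytes.
Bytes at offsets 4..5: 17 CF.
Little-endian stores the least-significant byte at the lowest address.
Reassemble most-significant byte first: CF 17 → 0xCF17.

0xCF17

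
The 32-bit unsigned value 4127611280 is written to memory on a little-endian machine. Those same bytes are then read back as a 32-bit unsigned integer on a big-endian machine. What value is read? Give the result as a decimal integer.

4127611280 in 32-bit hexadecimal is 0xF6065990.
Stored little-endian, the bytes at ascending addresses are 90 59 06 F6.
Read back as big-endian, the last byte is least significant, giving 0x905906F6.
0x905906F6 = 2421753590.

2421753590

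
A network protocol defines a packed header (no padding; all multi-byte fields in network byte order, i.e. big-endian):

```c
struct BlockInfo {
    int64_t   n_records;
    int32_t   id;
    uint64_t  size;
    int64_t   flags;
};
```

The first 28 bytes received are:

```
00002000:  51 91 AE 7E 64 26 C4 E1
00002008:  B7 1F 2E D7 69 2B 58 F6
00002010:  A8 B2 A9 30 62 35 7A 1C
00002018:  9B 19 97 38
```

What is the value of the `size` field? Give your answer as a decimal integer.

7578248614396471600

`size` follows `n_records` (8 B), `id` (4 B), so it starts at offset 8 + 4 = 12 and occupies 8 bytes.
Bytes at offsets 12..19: 69 2B 58 F6 A8 B2 A9 30.
In big-endian order the high byte comes first in memory.
The bytes are already most-significant first: 0x692B58F6A8B2A930.
0x692B58F6A8B2A930 = 7578248614396471600.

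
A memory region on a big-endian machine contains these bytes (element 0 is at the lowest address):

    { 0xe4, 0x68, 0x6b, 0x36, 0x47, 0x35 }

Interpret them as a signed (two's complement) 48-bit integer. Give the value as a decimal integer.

-30337850259659

Big-endian stores the most-significant byte at the lowest address.
The bytes are already most-significant first: 0xE4686B364735.
Top bit is set, so as a signed 48-bit value this is 0xE4686B364735 − 2^48 = -30337850259659.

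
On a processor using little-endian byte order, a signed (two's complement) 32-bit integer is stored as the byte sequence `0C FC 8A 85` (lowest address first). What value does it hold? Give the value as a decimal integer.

In little-endian order the low byte comes first in memory.
Reassemble most-significant byte first: 85 8A FC 0C → 0x858AFC0C.
Top bit is set, so as a signed 32-bit value this is 0x858AFC0C − 2^32 = -2054489076.

-2054489076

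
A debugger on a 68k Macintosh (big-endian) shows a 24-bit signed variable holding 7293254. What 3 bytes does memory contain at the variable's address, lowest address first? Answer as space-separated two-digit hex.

6F 49 46

7293254 in hexadecimal, padded to 24 bits, is 0x6F4946.
Split into bytes (most-significant first): 6F 49 46.
Big-endian: lowest address holds the most-significant byte.
So the memory order matches the most-significant-first order: 6F 49 46.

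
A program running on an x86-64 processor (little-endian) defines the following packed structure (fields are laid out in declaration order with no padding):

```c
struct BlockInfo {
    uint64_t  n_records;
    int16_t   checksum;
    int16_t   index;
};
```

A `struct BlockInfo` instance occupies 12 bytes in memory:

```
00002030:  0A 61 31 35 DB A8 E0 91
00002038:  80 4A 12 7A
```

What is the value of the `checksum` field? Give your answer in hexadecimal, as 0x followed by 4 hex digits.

`checksum` follows `n_records` (8 bytes), so it starts at byte offset 8 and occupies 2 bytes.
Bytes at offsets 8..9: 80 4A.
In little-endian order the low byte comes first in memory.
Reassemble most-significant byte first: 4A 80 → 0x4A80.

0x4A80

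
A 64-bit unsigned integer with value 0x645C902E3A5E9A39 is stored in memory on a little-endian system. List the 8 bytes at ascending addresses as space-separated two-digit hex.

Split into bytes (most-significant first): 64 5C 90 2E 3A 5E 9A 39.
Little-endian stores the least-significant byte at the lowest address.
So at ascending addresses the bytes are 39 9A 5E 3A 2E 90 5C 64.

39 9A 5E 3A 2E 90 5C 64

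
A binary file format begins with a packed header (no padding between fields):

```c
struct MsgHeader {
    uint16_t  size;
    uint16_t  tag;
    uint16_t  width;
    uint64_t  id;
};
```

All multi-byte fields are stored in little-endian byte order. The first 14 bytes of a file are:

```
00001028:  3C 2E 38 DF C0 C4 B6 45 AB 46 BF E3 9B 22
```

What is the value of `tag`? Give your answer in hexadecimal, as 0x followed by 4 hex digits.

0xDF38

`tag` follows `size` (2 bytes), so it starts at byte offset 2 and occupies 2 bytes.
Bytes at offsets 2..3: 38 DF.
Little-endian: lowest address holds the least-significant byte.
Reassemble most-significant byte first: DF 38 → 0xDF38.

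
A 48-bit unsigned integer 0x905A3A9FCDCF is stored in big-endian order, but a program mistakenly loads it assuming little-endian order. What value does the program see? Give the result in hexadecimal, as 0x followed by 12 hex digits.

0xCFCD9F3A5A90

Stored big-endian, the bytes at ascending addresses are 90 5A 3A 9F CD CF.
Read back as little-endian, the first byte is least significant, giving 0xCFCD9F3A5A90.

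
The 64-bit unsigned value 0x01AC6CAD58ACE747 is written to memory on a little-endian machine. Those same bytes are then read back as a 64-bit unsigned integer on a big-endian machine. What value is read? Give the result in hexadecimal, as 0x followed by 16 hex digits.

Stored little-endian, the bytes at ascending addresses are 47 E7 AC 58 AD 6C AC 01.
Read back as big-endian, the last byte is least significant, giving 0x47E7AC58AD6CAC01.

0x47E7AC58AD6CAC01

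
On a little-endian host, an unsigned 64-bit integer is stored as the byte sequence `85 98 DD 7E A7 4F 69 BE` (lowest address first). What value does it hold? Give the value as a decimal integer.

In little-endian order the low byte comes first in memory.
Reassemble most-significant byte first: BE 69 4F A7 7E DD 98 85 → 0xBE694FA77EDD9885.
0xBE694FA77EDD9885 = 13720585320567511173.

13720585320567511173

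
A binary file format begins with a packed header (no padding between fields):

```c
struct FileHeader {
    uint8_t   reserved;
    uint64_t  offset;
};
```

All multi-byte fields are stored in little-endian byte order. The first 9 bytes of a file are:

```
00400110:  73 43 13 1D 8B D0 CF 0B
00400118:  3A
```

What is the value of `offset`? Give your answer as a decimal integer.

4182665173537723203

`offset` follows `reserved` (1 byte), so it starts at byte offset 1 and occupies 8 bytes.
Bytes at offsets 1..8: 43 13 1D 8B D0 CF 0B 3A.
Little-endian: lowest address holds the least-significant byte.
Reassemble most-significant byte first: 3A 0B CF D0 8B 1D 13 43 → 0x3A0BCFD08B1D1343.
0x3A0BCFD08B1D1343 = 4182665173537723203.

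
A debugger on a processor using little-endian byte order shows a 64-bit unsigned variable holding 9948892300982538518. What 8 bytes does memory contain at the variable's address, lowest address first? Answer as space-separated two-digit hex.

9948892300982538518 in hexadecimal, padded to 64 bits, is 0x8A1190D614AED116.
Split into bytes (most-significant first): 8A 11 90 D6 14 AE D1 16.
Little-endian stores the least-significant byte at the lowest address.
So at ascending addresses the bytes are 16 D1 AE 14 D6 90 11 8A.

16 D1 AE 14 D6 90 11 8A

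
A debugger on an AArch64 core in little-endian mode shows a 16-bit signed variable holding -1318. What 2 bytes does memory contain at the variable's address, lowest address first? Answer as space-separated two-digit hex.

Two's complement of -1318 in 16 bits: 1318 = 0x0526; invert → 0xFAD9; add 1 → 0xFADA.
Split into bytes (most-significant first): FA DA.
Little-endian stores the least-significant byte at the lowest address.
So at ascending addresses the bytes are DA FA.

DA FA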